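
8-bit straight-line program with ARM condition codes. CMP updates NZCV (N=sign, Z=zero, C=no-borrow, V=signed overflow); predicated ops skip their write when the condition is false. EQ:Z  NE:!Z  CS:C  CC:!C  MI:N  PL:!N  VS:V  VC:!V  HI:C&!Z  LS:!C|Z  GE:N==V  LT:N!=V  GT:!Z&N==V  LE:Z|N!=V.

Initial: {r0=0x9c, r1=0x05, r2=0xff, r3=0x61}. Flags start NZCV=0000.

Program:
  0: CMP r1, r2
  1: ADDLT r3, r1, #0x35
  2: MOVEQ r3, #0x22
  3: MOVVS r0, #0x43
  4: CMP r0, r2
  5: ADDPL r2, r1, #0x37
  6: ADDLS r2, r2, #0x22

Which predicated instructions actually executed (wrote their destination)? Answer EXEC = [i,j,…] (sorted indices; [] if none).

EXEC = [6]

[0] flags=0000 → (cmp)
[1] flags=0000 LT?F → skip
[2] flags=0000 EQ?F → skip
[3] flags=0000 VS?F → skip
[4] flags=1000 → (cmp)
[5] flags=1000 PL?F → skip
[6] flags=1000 LS?T → r2=0x21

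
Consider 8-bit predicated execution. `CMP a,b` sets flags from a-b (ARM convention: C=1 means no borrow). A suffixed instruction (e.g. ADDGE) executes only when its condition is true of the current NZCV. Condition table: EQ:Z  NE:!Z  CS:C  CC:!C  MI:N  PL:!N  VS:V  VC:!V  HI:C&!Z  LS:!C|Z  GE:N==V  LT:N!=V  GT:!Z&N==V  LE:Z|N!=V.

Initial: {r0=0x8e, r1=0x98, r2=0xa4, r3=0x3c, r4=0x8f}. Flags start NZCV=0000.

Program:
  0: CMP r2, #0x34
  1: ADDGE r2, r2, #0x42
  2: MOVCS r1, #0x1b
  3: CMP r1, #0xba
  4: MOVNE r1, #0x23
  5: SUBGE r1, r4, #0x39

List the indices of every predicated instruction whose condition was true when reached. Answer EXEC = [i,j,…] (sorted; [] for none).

0: ✓ CMP  NZCV=0011
1: · ADDGE
2: ✓ MOVCS  r1←0x1b
3: ✓ CMP  NZCV=0000
4: ✓ MOVNE  r1←0x23
5: ✓ SUBGE  r1←0x56

EXEC = [2,4,5]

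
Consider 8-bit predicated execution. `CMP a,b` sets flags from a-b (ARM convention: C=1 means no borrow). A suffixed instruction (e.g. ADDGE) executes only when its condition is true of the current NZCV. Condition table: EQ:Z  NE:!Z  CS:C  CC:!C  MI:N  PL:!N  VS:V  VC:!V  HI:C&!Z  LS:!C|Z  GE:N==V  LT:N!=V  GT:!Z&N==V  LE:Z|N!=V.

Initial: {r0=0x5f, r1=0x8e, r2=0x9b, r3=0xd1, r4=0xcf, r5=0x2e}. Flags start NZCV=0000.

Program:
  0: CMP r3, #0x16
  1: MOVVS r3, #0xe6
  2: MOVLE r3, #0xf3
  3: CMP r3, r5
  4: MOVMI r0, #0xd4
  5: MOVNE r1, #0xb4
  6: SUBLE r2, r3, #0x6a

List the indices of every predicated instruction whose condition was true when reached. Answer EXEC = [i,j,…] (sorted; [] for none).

EXEC = [2,4,5,6]

0: ✓ CMP  NZCV=1010
1: · MOVVS
2: ✓ MOVLE  r3←0xf3
3: ✓ CMP  NZCV=1010
4: ✓ MOVMI  r0←0xd4
5: ✓ MOVNE  r1←0xb4
6: ✓ SUBLE  r2←0x89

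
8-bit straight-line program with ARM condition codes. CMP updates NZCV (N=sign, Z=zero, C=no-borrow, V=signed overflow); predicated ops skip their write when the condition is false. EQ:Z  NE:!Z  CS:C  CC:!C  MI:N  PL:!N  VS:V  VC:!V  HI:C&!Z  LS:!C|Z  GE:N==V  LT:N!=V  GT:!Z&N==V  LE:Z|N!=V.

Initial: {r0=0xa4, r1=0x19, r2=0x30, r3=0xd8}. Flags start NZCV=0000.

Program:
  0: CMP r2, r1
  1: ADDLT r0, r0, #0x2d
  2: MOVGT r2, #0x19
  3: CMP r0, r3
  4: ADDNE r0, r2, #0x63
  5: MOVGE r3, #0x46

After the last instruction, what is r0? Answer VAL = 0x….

[0] flags=0010 → (cmp)
[1] flags=0010 LT?F → skip
[2] flags=0010 GT?T → r2=0x19
[3] flags=1000 → (cmp)
[4] flags=1000 NE?T → r0=0x7c
[5] flags=1000 GE?F → skip

VAL = 0x7c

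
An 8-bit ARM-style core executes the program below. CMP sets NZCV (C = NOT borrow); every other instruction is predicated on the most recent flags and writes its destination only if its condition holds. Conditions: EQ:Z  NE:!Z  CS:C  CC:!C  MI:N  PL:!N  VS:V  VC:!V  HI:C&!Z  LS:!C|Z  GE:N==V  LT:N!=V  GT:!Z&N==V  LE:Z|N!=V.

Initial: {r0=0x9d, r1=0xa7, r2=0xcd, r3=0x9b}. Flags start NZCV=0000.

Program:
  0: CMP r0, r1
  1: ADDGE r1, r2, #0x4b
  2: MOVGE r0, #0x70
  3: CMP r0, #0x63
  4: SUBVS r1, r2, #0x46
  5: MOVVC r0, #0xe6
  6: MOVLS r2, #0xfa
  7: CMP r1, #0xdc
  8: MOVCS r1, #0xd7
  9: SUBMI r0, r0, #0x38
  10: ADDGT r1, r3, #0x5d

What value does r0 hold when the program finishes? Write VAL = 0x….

VAL = 0x65

[0] flags=1000 → (cmp)
[1] flags=1000 GE?F → skip
[2] flags=1000 GE?F → skip
[3] flags=0011 → (cmp)
[4] flags=0011 VS?T → r1=0x87
[5] flags=0011 VC?F → skip
[6] flags=0011 LS?F → skip
[7] flags=1000 → (cmp)
[8] flags=1000 CS?F → skip
[9] flags=1000 MI?T → r0=0x65
[10] flags=1000 GT?F → skip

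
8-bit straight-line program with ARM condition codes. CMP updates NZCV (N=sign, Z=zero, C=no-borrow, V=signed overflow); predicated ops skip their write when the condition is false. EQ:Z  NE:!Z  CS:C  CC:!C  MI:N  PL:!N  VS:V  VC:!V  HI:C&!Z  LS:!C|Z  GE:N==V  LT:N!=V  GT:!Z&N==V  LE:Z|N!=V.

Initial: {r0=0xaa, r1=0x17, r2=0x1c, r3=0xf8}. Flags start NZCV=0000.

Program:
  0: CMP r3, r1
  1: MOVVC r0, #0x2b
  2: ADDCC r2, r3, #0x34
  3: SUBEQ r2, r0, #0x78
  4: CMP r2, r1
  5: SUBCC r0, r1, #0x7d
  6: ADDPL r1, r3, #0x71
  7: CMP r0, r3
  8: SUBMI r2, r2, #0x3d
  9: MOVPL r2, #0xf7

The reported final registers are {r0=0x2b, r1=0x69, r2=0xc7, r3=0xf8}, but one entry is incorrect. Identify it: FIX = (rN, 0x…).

FIX = (r2, 0xf7)

0: ✓ CMP  NZCV=1010
1: ✓ MOVVC  r0←0x2b
2: · ADDCC
3: · SUBEQ
4: ✓ CMP  NZCV=0010
5: · SUBCC
6: ✓ ADDPL  r1←0x69
7: ✓ CMP  NZCV=0000
8: · SUBMI
9: ✓ MOVPL  r2←0xf7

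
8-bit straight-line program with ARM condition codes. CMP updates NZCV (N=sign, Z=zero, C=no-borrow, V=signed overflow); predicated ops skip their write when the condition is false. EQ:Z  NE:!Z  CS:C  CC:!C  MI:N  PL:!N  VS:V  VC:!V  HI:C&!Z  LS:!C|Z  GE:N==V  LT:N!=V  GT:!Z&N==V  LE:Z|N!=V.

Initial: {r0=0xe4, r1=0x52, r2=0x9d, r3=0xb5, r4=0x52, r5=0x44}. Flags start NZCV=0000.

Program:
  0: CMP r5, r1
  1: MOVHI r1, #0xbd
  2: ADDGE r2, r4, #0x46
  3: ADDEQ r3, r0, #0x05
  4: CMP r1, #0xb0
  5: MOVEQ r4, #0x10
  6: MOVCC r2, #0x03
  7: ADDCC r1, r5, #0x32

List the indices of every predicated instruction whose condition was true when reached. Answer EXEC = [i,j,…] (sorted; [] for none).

EXEC = [6,7]

[0] flags=1000 → (cmp)
[1] flags=1000 HI?F → skip
[2] flags=1000 GE?F → skip
[3] flags=1000 EQ?F → skip
[4] flags=1001 → (cmp)
[5] flags=1001 EQ?F → skip
[6] flags=1001 CC?T → r2=0x03
[7] flags=1001 CC?T → r1=0x76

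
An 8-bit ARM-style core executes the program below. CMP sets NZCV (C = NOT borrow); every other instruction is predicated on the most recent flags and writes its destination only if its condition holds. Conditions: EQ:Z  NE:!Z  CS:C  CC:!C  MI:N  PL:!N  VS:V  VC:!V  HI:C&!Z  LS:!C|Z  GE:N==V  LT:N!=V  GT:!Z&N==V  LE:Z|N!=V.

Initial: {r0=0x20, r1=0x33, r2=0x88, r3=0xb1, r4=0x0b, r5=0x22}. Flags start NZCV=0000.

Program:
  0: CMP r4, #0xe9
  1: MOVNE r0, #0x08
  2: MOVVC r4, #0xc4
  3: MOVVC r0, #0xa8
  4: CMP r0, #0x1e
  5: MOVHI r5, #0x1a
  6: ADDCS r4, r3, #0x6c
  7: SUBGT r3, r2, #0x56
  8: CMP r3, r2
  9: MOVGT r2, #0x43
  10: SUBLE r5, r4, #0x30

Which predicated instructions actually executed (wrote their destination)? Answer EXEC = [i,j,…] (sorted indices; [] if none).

[0] flags=0000 → (cmp)
[1] flags=0000 NE?T → r0=0x08
[2] flags=0000 VC?T → r4=0xc4
[3] flags=0000 VC?T → r0=0xa8
[4] flags=1010 → (cmp)
[5] flags=1010 HI?T → r5=0x1a
[6] flags=1010 CS?T → r4=0x1d
[7] flags=1010 GT?F → skip
[8] flags=0010 → (cmp)
[9] flags=0010 GT?T → r2=0x43
[10] flags=0010 LE?F → skip

EXEC = [1,2,3,5,6,9]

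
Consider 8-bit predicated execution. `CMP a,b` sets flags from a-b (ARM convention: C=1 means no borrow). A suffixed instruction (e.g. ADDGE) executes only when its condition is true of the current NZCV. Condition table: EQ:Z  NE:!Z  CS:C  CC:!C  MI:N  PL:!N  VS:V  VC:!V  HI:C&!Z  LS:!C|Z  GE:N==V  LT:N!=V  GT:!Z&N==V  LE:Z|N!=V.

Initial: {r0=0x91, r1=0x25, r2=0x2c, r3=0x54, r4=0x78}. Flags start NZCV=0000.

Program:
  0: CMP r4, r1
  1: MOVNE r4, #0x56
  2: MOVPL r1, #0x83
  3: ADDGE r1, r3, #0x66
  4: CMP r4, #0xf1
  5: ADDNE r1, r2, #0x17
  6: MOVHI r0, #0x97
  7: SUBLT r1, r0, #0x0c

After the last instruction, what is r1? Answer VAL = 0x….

[0] flags=0010 → (cmp)
[1] flags=0010 NE?T → r4=0x56
[2] flags=0010 PL?T → r1=0x83
[3] flags=0010 GE?T → r1=0xba
[4] flags=0000 → (cmp)
[5] flags=0000 NE?T → r1=0x43
[6] flags=0000 HI?F → skip
[7] flags=0000 LT?F → skip

VAL = 0x43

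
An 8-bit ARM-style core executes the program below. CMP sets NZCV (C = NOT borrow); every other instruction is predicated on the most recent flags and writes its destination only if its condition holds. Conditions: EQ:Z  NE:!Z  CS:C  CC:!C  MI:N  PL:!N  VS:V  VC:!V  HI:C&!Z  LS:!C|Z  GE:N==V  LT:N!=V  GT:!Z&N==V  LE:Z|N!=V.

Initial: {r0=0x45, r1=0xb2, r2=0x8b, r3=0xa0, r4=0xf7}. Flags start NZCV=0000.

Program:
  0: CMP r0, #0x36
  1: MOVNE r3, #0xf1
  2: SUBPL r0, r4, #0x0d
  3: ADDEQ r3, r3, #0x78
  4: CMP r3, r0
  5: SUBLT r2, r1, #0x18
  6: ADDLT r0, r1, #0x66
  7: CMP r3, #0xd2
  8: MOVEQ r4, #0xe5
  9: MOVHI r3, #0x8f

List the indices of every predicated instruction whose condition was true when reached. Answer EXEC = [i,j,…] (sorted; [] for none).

EXEC = [1,2,9]

[0] flags=0010 → (cmp)
[1] flags=0010 NE?T → r3=0xf1
[2] flags=0010 PL?T → r0=0xea
[3] flags=0010 EQ?F → skip
[4] flags=0010 → (cmp)
[5] flags=0010 LT?F → skip
[6] flags=0010 LT?F → skip
[7] flags=0010 → (cmp)
[8] flags=0010 EQ?F → skip
[9] flags=0010 HI?T → r3=0x8f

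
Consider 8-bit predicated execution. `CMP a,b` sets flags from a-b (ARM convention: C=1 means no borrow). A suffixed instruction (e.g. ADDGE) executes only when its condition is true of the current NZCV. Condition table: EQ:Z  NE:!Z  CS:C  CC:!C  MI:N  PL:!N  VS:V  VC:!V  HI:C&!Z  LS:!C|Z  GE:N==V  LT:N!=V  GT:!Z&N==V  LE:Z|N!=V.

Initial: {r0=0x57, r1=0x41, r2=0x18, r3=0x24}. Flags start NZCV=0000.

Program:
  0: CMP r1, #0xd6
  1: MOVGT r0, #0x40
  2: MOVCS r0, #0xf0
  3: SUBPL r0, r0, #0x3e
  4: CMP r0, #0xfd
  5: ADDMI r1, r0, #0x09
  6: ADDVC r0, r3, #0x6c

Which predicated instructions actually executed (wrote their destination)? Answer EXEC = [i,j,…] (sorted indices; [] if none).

0: ✓ CMP  NZCV=0000
1: ✓ MOVGT  r0←0x40
2: · MOVCS
3: ✓ SUBPL  r0←0x02
4: ✓ CMP  NZCV=0000
5: · ADDMI
6: ✓ ADDVC  r0←0x90

EXEC = [1,3,6]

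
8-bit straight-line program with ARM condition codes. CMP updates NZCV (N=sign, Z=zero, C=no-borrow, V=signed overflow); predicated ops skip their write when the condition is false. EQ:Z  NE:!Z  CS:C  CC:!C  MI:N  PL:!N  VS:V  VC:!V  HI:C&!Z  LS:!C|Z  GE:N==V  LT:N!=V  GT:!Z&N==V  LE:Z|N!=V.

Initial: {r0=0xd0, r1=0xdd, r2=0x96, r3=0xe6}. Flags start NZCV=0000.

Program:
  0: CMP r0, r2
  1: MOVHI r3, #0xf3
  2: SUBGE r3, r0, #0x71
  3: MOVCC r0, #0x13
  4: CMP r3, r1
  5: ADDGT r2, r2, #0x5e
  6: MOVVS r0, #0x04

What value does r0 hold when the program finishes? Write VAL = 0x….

VAL = 0x04

0: ✓ CMP  NZCV=0010
1: ✓ MOVHI  r3←0xf3
2: ✓ SUBGE  r3←0x5f
3: · MOVCC
4: ✓ CMP  NZCV=1001
5: ✓ ADDGT  r2←0xf4
6: ✓ MOVVS  r0←0x04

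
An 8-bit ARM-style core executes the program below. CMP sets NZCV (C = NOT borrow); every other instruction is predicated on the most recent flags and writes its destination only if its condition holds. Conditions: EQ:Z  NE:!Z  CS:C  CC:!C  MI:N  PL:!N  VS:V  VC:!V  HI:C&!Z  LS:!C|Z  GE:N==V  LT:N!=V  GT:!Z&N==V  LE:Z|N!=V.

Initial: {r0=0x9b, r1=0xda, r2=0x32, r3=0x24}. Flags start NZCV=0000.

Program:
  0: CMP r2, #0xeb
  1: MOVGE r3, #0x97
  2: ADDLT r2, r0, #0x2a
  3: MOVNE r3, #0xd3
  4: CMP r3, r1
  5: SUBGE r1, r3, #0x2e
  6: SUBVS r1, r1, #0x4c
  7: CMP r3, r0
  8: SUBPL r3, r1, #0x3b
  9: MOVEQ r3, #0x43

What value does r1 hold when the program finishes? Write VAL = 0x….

VAL = 0xda

[0] flags=0000 → (cmp)
[1] flags=0000 GE?T → r3=0x97
[2] flags=0000 LT?F → skip
[3] flags=0000 NE?T → r3=0xd3
[4] flags=1000 → (cmp)
[5] flags=1000 GE?F → skip
[6] flags=1000 VS?F → skip
[7] flags=0010 → (cmp)
[8] flags=0010 PL?T → r3=0x9f
[9] flags=0010 EQ?F → skip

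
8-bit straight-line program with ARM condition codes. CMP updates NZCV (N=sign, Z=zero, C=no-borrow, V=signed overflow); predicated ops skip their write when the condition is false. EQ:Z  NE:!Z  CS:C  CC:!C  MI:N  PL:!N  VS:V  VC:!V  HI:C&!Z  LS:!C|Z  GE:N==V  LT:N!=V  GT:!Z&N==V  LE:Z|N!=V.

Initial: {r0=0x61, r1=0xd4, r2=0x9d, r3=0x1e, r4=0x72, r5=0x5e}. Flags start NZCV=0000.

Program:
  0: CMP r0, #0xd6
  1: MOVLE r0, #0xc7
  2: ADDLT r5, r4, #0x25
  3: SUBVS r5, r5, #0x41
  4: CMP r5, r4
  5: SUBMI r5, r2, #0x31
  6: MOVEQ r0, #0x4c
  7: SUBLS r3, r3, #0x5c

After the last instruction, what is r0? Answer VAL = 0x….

[0] flags=1001 → (cmp)
[1] flags=1001 LE?F → skip
[2] flags=1001 LT?F → skip
[3] flags=1001 VS?T → r5=0x1d
[4] flags=1000 → (cmp)
[5] flags=1000 MI?T → r5=0x6c
[6] flags=1000 EQ?F → skip
[7] flags=1000 LS?T → r3=0xc2

VAL = 0x61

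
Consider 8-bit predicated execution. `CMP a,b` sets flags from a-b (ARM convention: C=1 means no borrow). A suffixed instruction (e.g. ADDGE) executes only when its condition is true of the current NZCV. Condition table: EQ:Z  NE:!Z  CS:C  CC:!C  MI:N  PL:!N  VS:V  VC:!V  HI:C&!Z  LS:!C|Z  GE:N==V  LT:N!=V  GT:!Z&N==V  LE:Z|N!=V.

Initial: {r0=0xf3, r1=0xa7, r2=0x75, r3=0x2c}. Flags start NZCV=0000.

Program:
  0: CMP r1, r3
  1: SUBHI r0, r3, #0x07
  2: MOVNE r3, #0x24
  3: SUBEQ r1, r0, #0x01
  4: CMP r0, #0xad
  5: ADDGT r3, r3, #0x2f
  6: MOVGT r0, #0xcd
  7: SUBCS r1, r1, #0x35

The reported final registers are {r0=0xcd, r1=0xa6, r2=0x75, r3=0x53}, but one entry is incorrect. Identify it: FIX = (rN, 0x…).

FIX = (r1, 0xa7)

0: ✓ CMP  NZCV=0011
1: ✓ SUBHI  r0←0x25
2: ✓ MOVNE  r3←0x24
3: · SUBEQ
4: ✓ CMP  NZCV=0000
5: ✓ ADDGT  r3←0x53
6: ✓ MOVGT  r0←0xcd
7: · SUBCS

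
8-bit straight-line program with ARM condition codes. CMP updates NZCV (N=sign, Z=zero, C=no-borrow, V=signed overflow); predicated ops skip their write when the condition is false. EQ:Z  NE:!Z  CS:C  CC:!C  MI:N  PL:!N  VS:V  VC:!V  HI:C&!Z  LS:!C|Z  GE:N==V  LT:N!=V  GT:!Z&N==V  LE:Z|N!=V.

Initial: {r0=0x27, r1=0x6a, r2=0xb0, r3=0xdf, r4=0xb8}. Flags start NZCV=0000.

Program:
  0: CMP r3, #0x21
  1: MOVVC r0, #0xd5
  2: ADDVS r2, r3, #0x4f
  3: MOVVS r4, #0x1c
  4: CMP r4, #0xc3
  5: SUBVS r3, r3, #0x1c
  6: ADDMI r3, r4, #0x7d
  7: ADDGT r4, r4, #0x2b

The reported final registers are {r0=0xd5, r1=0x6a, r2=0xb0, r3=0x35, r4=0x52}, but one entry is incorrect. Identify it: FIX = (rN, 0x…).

FIX = (r4, 0xb8)

0: ✓ CMP  NZCV=1010
1: ✓ MOVVC  r0←0xd5
2: · ADDVS
3: · MOVVS
4: ✓ CMP  NZCV=1000
5: · SUBVS
6: ✓ ADDMI  r3←0x35
7: · ADDGT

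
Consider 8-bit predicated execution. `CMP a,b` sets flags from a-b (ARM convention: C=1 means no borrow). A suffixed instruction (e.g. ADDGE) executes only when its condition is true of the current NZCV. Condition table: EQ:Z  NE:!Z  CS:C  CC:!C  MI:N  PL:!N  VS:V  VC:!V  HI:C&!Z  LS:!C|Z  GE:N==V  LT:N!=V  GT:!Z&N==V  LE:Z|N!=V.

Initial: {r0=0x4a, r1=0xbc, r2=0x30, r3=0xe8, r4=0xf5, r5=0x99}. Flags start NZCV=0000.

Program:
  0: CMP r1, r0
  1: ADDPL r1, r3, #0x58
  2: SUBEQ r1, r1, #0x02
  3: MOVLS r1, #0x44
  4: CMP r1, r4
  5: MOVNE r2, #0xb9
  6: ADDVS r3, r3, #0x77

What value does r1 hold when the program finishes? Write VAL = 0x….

VAL = 0x40

[0] flags=0011 → (cmp)
[1] flags=0011 PL?T → r1=0x40
[2] flags=0011 EQ?F → skip
[3] flags=0011 LS?F → skip
[4] flags=0000 → (cmp)
[5] flags=0000 NE?T → r2=0xb9
[6] flags=0000 VS?F → skip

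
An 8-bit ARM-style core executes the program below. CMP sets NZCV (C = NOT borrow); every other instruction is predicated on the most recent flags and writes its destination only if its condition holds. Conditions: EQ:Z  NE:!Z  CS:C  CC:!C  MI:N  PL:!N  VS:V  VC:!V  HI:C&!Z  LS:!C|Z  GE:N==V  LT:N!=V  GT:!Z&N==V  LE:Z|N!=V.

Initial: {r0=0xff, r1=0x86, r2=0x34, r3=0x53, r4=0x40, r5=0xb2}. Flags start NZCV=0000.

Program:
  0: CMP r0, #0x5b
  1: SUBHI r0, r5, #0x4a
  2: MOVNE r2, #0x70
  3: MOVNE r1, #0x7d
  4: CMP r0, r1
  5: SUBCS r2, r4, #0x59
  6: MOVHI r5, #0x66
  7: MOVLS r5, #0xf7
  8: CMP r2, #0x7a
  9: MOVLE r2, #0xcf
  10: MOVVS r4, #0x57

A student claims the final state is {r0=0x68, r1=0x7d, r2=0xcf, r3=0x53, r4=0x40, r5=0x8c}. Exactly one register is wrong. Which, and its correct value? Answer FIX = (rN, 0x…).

[0] flags=1010 → (cmp)
[1] flags=1010 HI?T → r0=0x68
[2] flags=1010 NE?T → r2=0x70
[3] flags=1010 NE?T → r1=0x7d
[4] flags=1000 → (cmp)
[5] flags=1000 CS?F → skip
[6] flags=1000 HI?F → skip
[7] flags=1000 LS?T → r5=0xf7
[8] flags=1000 → (cmp)
[9] flags=1000 LE?T → r2=0xcf
[10] flags=1000 VS?F → skip

FIX = (r5, 0xf7)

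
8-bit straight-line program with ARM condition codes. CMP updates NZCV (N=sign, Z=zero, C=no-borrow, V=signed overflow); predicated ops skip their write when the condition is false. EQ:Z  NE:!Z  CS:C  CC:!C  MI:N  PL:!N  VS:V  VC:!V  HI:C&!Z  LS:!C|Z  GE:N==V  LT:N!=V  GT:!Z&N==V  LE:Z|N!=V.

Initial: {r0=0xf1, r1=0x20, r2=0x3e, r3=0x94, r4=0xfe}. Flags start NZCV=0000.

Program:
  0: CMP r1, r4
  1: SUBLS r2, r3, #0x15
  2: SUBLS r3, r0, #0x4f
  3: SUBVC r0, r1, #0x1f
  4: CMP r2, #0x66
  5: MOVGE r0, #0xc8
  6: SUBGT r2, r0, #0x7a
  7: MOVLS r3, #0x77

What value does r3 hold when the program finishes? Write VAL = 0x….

0: ✓ CMP  NZCV=0000
1: ✓ SUBLS  r2←0x7f
2: ✓ SUBLS  r3←0xa2
3: ✓ SUBVC  r0←0x01
4: ✓ CMP  NZCV=0010
5: ✓ MOVGE  r0←0xc8
6: ✓ SUBGT  r2←0x4e
7: · MOVLS

VAL = 0xa2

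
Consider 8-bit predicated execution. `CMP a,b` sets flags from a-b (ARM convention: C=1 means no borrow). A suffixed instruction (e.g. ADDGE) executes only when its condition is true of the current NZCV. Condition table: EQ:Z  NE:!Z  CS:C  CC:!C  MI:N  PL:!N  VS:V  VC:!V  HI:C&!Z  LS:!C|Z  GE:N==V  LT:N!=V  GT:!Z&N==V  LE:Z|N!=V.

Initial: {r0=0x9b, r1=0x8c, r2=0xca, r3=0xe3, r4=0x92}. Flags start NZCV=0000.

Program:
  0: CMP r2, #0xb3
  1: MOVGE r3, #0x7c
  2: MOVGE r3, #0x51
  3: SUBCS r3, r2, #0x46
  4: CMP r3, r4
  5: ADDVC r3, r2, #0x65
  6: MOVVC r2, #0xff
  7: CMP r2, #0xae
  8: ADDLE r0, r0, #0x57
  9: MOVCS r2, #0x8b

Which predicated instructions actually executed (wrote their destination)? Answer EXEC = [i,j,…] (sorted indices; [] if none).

[0] flags=0010 → (cmp)
[1] flags=0010 GE?T → r3=0x7c
[2] flags=0010 GE?T → r3=0x51
[3] flags=0010 CS?T → r3=0x84
[4] flags=1000 → (cmp)
[5] flags=1000 VC?T → r3=0x2f
[6] flags=1000 VC?T → r2=0xff
[7] flags=0010 → (cmp)
[8] flags=0010 LE?F → skip
[9] flags=0010 CS?T → r2=0x8b

EXEC = [1,2,3,5,6,9]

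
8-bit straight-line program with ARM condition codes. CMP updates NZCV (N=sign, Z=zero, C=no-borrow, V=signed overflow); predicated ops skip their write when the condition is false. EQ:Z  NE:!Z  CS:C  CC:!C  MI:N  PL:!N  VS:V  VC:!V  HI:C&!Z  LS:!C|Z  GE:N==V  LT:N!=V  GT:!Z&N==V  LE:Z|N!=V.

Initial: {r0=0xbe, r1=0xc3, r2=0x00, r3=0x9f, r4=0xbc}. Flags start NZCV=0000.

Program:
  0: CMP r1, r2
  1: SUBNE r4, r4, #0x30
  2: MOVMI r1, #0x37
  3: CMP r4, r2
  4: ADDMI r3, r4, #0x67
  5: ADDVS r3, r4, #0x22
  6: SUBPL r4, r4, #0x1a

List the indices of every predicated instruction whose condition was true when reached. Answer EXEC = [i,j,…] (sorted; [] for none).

0: ✓ CMP  NZCV=1010
1: ✓ SUBNE  r4←0x8c
2: ✓ MOVMI  r1←0x37
3: ✓ CMP  NZCV=1010
4: ✓ ADDMI  r3←0xf3
5: · ADDVS
6: · SUBPL

EXEC = [1,2,4]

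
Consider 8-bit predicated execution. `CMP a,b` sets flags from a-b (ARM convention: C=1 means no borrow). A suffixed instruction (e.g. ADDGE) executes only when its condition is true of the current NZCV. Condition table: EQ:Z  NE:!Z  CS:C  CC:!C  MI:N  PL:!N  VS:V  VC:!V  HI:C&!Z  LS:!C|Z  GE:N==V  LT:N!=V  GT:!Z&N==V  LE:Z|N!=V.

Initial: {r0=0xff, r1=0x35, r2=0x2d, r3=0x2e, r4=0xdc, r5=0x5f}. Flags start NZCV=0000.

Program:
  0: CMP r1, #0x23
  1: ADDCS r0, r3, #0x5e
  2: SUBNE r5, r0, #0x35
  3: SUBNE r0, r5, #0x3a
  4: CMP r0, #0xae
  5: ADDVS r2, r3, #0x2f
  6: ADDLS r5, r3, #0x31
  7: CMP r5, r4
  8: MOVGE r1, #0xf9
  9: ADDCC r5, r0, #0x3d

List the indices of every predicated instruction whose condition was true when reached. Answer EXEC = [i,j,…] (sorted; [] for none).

[0] flags=0010 → (cmp)
[1] flags=0010 CS?T → r0=0x8c
[2] flags=0010 NE?T → r5=0x57
[3] flags=0010 NE?T → r0=0x1d
[4] flags=0000 → (cmp)
[5] flags=0000 VS?F → skip
[6] flags=0000 LS?T → r5=0x5f
[7] flags=1001 → (cmp)
[8] flags=1001 GE?T → r1=0xf9
[9] flags=1001 CC?T → r5=0x5a

EXEC = [1,2,3,6,8,9]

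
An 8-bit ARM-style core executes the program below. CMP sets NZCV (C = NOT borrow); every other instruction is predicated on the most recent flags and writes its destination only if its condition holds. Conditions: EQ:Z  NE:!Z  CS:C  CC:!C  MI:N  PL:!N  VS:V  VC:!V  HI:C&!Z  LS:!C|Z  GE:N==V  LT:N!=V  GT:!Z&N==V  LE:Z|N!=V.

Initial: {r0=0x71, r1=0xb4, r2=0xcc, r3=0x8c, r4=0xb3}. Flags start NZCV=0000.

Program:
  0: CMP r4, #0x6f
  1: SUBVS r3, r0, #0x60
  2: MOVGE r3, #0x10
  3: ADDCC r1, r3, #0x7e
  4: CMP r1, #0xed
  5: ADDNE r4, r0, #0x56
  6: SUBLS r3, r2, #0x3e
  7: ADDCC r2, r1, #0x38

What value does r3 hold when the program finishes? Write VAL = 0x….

VAL = 0x8e

0: ✓ CMP  NZCV=0011
1: ✓ SUBVS  r3←0x11
2: · MOVGE
3: · ADDCC
4: ✓ CMP  NZCV=1000
5: ✓ ADDNE  r4←0xc7
6: ✓ SUBLS  r3←0x8e
7: ✓ ADDCC  r2←0xec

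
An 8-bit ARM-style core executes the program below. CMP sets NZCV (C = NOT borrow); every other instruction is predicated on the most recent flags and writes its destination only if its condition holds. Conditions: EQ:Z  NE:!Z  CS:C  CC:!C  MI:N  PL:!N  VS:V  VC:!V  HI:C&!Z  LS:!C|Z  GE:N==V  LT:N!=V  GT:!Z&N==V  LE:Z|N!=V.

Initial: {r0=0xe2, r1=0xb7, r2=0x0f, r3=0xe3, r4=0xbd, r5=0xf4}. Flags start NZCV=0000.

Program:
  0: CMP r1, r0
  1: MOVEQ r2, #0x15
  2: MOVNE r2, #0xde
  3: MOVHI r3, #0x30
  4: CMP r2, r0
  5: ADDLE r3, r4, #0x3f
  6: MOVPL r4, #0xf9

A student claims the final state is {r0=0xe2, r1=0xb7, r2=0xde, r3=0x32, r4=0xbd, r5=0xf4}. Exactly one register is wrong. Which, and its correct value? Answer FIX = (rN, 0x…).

0: ✓ CMP  NZCV=1000
1: · MOVEQ
2: ✓ MOVNE  r2←0xde
3: · MOVHI
4: ✓ CMP  NZCV=1000
5: ✓ ADDLE  r3←0xfc
6: · MOVPL

FIX = (r3, 0xfc)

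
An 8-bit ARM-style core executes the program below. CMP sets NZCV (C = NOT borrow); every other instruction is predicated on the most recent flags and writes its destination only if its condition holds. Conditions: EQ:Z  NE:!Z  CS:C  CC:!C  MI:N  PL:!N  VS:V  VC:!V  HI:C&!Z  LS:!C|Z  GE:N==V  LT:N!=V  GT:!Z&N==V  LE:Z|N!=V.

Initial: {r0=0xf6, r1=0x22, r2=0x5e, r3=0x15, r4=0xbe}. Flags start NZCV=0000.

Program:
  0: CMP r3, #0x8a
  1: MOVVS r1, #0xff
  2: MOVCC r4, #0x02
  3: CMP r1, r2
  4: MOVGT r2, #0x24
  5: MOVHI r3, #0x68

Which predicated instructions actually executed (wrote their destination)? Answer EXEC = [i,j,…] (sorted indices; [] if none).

0: ✓ CMP  NZCV=1001
1: ✓ MOVVS  r1←0xff
2: ✓ MOVCC  r4←0x02
3: ✓ CMP  NZCV=1010
4: · MOVGT
5: ✓ MOVHI  r3←0x68

EXEC = [1,2,5]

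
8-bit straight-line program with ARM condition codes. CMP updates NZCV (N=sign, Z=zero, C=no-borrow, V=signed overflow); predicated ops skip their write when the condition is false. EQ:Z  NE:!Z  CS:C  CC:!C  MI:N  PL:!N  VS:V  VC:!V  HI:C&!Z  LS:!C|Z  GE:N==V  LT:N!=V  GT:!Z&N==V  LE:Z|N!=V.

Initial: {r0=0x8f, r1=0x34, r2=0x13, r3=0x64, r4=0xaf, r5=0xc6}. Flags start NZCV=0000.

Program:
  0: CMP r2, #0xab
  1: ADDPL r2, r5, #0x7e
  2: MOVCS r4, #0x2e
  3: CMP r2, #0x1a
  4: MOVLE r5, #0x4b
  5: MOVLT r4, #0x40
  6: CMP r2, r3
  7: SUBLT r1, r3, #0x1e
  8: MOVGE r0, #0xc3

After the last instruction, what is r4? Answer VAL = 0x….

0: ✓ CMP  NZCV=0000
1: ✓ ADDPL  r2←0x44
2: · MOVCS
3: ✓ CMP  NZCV=0010
4: · MOVLE
5: · MOVLT
6: ✓ CMP  NZCV=1000
7: ✓ SUBLT  r1←0x46
8: · MOVGE

VAL = 0xaf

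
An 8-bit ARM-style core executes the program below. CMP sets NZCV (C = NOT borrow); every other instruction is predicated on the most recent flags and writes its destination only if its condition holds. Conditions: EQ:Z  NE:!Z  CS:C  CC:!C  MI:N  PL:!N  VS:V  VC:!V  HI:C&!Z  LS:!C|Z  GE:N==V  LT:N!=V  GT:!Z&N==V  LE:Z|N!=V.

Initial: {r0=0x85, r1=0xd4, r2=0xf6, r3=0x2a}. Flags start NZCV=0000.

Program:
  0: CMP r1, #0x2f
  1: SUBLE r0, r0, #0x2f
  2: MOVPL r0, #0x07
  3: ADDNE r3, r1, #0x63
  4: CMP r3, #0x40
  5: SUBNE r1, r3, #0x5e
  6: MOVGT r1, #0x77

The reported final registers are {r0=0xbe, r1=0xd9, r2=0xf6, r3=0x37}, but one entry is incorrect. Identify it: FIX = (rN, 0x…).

[0] flags=1010 → (cmp)
[1] flags=1010 LE?T → r0=0x56
[2] flags=1010 PL?F → skip
[3] flags=1010 NE?T → r3=0x37
[4] flags=1000 → (cmp)
[5] flags=1000 NE?T → r1=0xd9
[6] flags=1000 GT?F → skip

FIX = (r0, 0x56)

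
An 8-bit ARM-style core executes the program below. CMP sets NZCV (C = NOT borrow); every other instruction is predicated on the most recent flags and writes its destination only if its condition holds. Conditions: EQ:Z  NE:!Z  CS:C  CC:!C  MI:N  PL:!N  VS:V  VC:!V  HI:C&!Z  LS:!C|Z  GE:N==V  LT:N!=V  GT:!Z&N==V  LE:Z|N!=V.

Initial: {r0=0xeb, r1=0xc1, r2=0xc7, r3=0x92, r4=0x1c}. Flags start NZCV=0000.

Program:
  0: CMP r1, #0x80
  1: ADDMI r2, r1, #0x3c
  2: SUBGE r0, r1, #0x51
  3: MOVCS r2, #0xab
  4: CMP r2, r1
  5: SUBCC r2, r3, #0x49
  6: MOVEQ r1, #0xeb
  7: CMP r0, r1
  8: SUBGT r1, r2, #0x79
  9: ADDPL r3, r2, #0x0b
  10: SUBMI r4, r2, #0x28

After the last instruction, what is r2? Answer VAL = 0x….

0: ✓ CMP  NZCV=0010
1: · ADDMI
2: ✓ SUBGE  r0←0x70
3: ✓ MOVCS  r2←0xab
4: ✓ CMP  NZCV=1000
5: ✓ SUBCC  r2←0x49
6: · MOVEQ
7: ✓ CMP  NZCV=1001
8: ✓ SUBGT  r1←0xd0
9: · ADDPL
10: ✓ SUBMI  r4←0x21

VAL = 0x49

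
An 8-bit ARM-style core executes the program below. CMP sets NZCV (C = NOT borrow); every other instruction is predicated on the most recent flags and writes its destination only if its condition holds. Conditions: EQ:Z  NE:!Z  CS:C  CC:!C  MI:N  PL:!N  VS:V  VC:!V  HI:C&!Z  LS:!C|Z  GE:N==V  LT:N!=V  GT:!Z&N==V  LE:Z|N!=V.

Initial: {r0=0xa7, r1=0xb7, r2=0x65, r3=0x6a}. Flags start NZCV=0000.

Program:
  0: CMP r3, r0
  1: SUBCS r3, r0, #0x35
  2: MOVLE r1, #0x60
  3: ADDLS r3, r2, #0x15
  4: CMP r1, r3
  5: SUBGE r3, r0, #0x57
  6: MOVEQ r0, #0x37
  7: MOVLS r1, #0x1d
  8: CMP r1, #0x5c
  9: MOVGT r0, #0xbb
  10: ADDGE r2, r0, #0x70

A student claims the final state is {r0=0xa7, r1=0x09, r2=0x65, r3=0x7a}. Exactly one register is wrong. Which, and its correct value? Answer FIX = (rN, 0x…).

FIX = (r1, 0xb7)

0: ✓ CMP  NZCV=1001
1: · SUBCS
2: · MOVLE
3: ✓ ADDLS  r3←0x7a
4: ✓ CMP  NZCV=0011
5: · SUBGE
6: · MOVEQ
7: · MOVLS
8: ✓ CMP  NZCV=0011
9: · MOVGT
10: · ADDGE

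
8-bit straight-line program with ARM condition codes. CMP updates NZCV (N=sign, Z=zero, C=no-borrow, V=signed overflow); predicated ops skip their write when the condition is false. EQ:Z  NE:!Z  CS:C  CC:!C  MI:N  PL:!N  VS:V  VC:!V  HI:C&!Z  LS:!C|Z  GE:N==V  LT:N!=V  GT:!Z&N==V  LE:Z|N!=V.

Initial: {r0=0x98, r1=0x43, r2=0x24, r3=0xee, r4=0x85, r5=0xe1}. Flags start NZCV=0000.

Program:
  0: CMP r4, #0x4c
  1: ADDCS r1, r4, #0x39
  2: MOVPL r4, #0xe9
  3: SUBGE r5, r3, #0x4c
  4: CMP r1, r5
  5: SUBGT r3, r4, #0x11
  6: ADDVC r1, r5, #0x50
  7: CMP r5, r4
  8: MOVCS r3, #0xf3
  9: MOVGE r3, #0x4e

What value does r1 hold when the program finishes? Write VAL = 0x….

[0] flags=0011 → (cmp)
[1] flags=0011 CS?T → r1=0xbe
[2] flags=0011 PL?T → r4=0xe9
[3] flags=0011 GE?F → skip
[4] flags=1000 → (cmp)
[5] flags=1000 GT?F → skip
[6] flags=1000 VC?T → r1=0x31
[7] flags=1000 → (cmp)
[8] flags=1000 CS?F → skip
[9] flags=1000 GE?F → skip

VAL = 0x31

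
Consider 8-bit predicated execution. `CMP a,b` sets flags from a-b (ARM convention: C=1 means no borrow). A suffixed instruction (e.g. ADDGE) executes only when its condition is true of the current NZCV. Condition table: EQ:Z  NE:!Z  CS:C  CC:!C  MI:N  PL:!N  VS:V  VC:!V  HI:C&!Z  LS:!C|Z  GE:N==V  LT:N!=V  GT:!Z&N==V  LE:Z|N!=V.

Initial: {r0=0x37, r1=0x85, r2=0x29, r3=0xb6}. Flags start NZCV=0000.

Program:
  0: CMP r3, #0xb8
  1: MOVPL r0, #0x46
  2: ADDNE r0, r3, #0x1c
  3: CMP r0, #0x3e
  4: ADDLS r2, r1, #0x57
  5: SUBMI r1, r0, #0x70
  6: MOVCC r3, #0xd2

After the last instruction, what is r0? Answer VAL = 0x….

VAL = 0xd2

[0] flags=1000 → (cmp)
[1] flags=1000 PL?F → skip
[2] flags=1000 NE?T → r0=0xd2
[3] flags=1010 → (cmp)
[4] flags=1010 LS?F → skip
[5] flags=1010 MI?T → r1=0x62
[6] flags=1010 CC?F → skip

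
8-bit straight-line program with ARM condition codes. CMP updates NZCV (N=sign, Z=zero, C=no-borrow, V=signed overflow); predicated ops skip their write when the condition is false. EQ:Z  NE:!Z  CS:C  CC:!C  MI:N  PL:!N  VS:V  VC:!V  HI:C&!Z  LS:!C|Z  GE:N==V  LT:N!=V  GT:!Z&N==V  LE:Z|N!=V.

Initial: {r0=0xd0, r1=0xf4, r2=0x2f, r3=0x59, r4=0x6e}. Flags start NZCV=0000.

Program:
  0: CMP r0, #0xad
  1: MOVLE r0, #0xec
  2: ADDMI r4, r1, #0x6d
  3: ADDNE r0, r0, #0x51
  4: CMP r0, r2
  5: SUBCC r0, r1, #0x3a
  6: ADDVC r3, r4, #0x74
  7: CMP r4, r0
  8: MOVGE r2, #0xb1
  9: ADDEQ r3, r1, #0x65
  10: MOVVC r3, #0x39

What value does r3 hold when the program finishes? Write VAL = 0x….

0: ✓ CMP  NZCV=0010
1: · MOVLE
2: · ADDMI
3: ✓ ADDNE  r0←0x21
4: ✓ CMP  NZCV=1000
5: ✓ SUBCC  r0←0xba
6: ✓ ADDVC  r3←0xe2
7: ✓ CMP  NZCV=1001
8: ✓ MOVGE  r2←0xb1
9: · ADDEQ
10: · MOVVC

VAL = 0xe2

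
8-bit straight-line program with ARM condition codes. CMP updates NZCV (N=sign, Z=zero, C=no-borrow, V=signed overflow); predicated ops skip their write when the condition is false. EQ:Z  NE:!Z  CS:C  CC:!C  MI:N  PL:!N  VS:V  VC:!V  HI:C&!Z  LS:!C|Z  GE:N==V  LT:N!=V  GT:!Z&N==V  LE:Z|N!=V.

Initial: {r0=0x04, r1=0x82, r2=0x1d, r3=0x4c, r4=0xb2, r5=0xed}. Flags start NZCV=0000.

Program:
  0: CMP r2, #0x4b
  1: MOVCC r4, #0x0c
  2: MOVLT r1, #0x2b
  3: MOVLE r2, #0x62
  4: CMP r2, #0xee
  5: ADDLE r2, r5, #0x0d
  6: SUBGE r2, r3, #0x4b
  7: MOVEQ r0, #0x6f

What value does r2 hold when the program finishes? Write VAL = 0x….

VAL = 0x01

0: ✓ CMP  NZCV=1000
1: ✓ MOVCC  r4←0x0c
2: ✓ MOVLT  r1←0x2b
3: ✓ MOVLE  r2←0x62
4: ✓ CMP  NZCV=0000
5: · ADDLE
6: ✓ SUBGE  r2←0x01
7: · MOVEQ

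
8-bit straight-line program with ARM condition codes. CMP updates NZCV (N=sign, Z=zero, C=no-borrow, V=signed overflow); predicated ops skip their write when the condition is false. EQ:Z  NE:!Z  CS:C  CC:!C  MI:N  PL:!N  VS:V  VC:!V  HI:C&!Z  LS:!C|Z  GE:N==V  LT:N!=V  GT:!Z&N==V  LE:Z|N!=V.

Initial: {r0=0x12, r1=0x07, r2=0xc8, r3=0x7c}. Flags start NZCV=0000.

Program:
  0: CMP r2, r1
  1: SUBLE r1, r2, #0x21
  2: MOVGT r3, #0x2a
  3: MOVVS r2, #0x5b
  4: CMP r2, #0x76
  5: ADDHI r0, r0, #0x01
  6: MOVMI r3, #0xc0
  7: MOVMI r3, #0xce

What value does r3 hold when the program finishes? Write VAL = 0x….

VAL = 0x7c

0: ✓ CMP  NZCV=1010
1: ✓ SUBLE  r1←0xa7
2: · MOVGT
3: · MOVVS
4: ✓ CMP  NZCV=0011
5: ✓ ADDHI  r0←0x13
6: · MOVMI
7: · MOVMI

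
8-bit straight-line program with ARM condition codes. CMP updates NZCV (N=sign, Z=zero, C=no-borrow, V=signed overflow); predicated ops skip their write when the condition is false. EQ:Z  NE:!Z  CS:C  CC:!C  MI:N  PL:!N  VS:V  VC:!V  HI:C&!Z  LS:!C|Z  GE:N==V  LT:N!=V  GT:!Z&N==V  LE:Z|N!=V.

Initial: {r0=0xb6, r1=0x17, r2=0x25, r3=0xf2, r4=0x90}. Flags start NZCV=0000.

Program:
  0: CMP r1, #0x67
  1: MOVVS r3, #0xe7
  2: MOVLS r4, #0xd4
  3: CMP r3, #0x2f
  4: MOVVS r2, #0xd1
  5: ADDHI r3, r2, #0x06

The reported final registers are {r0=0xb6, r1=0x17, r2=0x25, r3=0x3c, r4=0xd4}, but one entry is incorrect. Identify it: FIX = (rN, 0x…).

FIX = (r3, 0x2b)

[0] flags=1000 → (cmp)
[1] flags=1000 VS?F → skip
[2] flags=1000 LS?T → r4=0xd4
[3] flags=1010 → (cmp)
[4] flags=1010 VS?F → skip
[5] flags=1010 HI?T → r3=0x2b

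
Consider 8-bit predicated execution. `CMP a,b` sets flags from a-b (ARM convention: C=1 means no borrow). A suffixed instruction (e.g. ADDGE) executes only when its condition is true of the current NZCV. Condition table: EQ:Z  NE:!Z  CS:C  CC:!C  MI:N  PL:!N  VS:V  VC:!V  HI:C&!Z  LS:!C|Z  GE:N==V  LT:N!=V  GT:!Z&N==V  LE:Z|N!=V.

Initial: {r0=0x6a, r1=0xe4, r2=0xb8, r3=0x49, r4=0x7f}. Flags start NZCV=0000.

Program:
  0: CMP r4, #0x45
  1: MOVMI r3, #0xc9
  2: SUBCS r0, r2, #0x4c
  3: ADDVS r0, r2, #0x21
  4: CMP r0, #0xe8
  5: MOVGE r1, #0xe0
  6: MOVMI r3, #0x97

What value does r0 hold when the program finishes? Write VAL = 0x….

VAL = 0x6c

0: ✓ CMP  NZCV=0010
1: · MOVMI
2: ✓ SUBCS  r0←0x6c
3: · ADDVS
4: ✓ CMP  NZCV=1001
5: ✓ MOVGE  r1←0xe0
6: ✓ MOVMI  r3←0x97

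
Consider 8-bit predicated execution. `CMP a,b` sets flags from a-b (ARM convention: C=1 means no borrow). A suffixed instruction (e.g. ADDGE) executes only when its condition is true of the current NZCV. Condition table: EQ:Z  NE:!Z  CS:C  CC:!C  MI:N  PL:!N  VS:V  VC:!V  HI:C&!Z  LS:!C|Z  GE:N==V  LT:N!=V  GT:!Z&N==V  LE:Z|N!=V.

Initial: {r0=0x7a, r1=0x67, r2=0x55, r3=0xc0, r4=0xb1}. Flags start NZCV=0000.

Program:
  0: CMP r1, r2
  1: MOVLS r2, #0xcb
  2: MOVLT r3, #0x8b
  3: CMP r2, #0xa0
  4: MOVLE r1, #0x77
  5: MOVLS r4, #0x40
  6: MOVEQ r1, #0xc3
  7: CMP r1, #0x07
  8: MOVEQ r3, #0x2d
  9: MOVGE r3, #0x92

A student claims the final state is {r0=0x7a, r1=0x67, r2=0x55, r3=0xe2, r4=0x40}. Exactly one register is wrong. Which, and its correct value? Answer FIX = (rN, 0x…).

FIX = (r3, 0x92)

[0] flags=0010 → (cmp)
[1] flags=0010 LS?F → skip
[2] flags=0010 LT?F → skip
[3] flags=1001 → (cmp)
[4] flags=1001 LE?F → skip
[5] flags=1001 LS?T → r4=0x40
[6] flags=1001 EQ?F → skip
[7] flags=0010 → (cmp)
[8] flags=0010 EQ?F → skip
[9] flags=0010 GE?T → r3=0x92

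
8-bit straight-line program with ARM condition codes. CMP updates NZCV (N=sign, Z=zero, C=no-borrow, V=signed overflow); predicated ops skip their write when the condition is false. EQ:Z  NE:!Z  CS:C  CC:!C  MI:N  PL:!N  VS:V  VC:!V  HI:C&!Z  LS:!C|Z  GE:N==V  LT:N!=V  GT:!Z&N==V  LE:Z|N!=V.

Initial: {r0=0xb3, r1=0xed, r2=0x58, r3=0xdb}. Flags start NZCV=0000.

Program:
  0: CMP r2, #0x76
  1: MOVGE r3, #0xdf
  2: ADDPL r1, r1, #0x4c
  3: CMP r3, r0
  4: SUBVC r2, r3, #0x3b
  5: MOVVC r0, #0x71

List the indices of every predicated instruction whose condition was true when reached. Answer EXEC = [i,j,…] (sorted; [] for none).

EXEC = [4,5]

0: ✓ CMP  NZCV=1000
1: · MOVGE
2: · ADDPL
3: ✓ CMP  NZCV=0010
4: ✓ SUBVC  r2←0xa0
5: ✓ MOVVC  r0←0x71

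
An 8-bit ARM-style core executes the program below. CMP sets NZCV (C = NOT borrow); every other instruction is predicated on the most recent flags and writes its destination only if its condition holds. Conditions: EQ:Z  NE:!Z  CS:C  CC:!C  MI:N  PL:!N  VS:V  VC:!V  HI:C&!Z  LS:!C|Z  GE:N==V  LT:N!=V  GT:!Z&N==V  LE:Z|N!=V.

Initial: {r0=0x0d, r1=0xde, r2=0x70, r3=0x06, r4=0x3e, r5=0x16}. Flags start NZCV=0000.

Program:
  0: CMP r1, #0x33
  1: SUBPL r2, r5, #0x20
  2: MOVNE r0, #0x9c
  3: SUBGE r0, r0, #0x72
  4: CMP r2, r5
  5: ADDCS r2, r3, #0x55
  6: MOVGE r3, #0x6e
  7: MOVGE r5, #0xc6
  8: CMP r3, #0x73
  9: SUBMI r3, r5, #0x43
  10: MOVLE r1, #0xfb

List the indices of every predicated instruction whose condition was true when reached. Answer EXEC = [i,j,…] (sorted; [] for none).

EXEC = [2,5,6,7,9,10]

[0] flags=1010 → (cmp)
[1] flags=1010 PL?F → skip
[2] flags=1010 NE?T → r0=0x9c
[3] flags=1010 GE?F → skip
[4] flags=0010 → (cmp)
[5] flags=0010 CS?T → r2=0x5b
[6] flags=0010 GE?T → r3=0x6e
[7] flags=0010 GE?T → r5=0xc6
[8] flags=1000 → (cmp)
[9] flags=1000 MI?T → r3=0x83
[10] flags=1000 LE?T → r1=0xfb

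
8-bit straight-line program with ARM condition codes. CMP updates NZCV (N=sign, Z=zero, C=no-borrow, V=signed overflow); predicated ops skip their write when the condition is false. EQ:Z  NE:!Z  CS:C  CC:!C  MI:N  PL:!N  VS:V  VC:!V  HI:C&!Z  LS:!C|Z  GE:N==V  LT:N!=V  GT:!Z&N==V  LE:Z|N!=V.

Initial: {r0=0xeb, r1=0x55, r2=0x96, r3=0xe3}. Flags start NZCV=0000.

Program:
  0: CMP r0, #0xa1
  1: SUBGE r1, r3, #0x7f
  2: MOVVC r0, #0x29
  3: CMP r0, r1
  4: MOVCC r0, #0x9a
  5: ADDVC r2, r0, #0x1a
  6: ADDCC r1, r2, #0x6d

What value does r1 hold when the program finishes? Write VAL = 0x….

[0] flags=0010 → (cmp)
[1] flags=0010 GE?T → r1=0x64
[2] flags=0010 VC?T → r0=0x29
[3] flags=1000 → (cmp)
[4] flags=1000 CC?T → r0=0x9a
[5] flags=1000 VC?T → r2=0xb4
[6] flags=1000 CC?T → r1=0x21

VAL = 0x21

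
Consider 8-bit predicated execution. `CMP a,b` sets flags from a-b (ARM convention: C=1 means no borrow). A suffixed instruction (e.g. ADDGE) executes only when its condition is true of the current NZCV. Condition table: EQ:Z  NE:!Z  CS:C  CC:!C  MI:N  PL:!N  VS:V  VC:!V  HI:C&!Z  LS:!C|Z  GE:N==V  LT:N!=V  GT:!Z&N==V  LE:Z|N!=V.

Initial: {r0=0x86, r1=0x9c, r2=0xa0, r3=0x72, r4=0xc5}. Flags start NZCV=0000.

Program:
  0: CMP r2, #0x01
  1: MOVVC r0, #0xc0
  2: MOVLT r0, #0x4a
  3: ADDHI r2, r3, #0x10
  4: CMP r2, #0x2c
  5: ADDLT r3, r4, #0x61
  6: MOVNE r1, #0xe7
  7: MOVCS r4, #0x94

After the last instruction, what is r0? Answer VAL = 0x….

VAL = 0x4a

0: ✓ CMP  NZCV=1010
1: ✓ MOVVC  r0←0xc0
2: ✓ MOVLT  r0←0x4a
3: ✓ ADDHI  r2←0x82
4: ✓ CMP  NZCV=0011
5: ✓ ADDLT  r3←0x26
6: ✓ MOVNE  r1←0xe7
7: ✓ MOVCS  r4←0x94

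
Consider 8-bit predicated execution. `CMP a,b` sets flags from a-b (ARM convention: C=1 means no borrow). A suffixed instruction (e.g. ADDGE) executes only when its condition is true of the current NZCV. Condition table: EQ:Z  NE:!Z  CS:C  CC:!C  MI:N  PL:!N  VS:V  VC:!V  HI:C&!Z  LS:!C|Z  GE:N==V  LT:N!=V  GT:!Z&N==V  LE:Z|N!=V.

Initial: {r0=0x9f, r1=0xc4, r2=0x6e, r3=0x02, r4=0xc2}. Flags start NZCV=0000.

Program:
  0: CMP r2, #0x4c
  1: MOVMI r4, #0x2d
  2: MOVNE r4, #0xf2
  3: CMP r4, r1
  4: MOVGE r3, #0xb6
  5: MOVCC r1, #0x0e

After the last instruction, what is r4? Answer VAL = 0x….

[0] flags=0010 → (cmp)
[1] flags=0010 MI?F → skip
[2] flags=0010 NE?T → r4=0xf2
[3] flags=0010 → (cmp)
[4] flags=0010 GE?T → r3=0xb6
[5] flags=0010 CC?F → skip

VAL = 0xf2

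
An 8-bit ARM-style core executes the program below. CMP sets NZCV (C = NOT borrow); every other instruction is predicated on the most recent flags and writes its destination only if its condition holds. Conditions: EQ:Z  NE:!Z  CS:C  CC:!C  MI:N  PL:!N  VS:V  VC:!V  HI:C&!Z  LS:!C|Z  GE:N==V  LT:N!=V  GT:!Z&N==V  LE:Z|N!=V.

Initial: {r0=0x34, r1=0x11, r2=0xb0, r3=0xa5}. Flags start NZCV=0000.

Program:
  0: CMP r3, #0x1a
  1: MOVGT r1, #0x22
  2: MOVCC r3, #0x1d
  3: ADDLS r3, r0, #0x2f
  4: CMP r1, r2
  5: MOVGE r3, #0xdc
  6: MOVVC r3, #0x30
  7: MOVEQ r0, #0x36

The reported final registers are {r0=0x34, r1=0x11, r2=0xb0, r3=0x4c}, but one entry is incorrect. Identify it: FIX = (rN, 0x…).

FIX = (r3, 0x30)

[0] flags=1010 → (cmp)
[1] flags=1010 GT?F → skip
[2] flags=1010 CC?F → skip
[3] flags=1010 LS?F → skip
[4] flags=0000 → (cmp)
[5] flags=0000 GE?T → r3=0xdc
[6] flags=0000 VC?T → r3=0x30
[7] flags=0000 EQ?F → skip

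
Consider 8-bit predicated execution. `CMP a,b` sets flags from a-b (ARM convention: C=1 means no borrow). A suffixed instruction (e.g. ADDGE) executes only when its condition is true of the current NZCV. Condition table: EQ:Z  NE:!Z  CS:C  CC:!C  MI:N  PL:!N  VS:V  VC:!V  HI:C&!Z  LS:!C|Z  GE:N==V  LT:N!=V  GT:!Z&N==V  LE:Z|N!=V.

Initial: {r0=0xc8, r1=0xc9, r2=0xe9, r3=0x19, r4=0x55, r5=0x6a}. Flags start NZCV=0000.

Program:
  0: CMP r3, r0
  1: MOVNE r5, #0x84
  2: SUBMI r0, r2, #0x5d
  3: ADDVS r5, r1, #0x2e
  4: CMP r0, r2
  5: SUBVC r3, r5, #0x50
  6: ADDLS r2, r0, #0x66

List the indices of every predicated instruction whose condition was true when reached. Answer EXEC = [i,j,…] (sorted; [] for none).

EXEC = [1,5,6]

[0] flags=0000 → (cmp)
[1] flags=0000 NE?T → r5=0x84
[2] flags=0000 MI?F → skip
[3] flags=0000 VS?F → skip
[4] flags=1000 → (cmp)
[5] flags=1000 VC?T → r3=0x34
[6] flags=1000 LS?T → r2=0x2e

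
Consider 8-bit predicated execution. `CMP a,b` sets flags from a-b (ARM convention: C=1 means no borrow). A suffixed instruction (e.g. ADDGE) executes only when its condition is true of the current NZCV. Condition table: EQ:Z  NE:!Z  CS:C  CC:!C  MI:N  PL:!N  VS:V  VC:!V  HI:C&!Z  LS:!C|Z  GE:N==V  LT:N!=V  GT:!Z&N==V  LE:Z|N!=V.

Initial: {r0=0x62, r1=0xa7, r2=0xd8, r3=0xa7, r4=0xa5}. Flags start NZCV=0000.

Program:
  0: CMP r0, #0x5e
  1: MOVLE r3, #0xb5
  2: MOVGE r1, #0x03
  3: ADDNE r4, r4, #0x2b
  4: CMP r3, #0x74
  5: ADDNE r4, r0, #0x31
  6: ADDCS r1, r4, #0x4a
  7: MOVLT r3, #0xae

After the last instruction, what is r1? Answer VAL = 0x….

VAL = 0xdd

0: ✓ CMP  NZCV=0010
1: · MOVLE
2: ✓ MOVGE  r1←0x03
3: ✓ ADDNE  r4←0xd0
4: ✓ CMP  NZCV=0011
5: ✓ ADDNE  r4←0x93
6: ✓ ADDCS  r1←0xdd
7: ✓ MOVLT  r3←0xae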